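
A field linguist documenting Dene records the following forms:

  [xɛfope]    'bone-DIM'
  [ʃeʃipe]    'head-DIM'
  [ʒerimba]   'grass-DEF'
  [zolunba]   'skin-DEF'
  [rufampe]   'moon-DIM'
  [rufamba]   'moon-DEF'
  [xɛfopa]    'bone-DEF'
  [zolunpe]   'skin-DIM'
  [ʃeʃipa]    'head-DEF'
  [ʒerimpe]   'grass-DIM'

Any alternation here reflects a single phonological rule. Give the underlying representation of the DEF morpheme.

/-ba/

The DEF morpheme has two allomorphs, [-ba] and [-pa].
By contrast the DIM suffix keeps its initial [p] throughout — that segment must be underlying.
The DEF suffix is therefore /-ba/ underlyingly, with post-vocalic devoicing: voiced stops become voiceless after a vowel.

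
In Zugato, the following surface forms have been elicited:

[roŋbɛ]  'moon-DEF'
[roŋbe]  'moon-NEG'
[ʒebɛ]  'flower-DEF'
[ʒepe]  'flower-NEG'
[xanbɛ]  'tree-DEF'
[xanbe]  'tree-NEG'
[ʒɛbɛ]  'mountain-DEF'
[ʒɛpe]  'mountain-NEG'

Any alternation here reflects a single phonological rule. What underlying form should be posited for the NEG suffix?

/-pe/

The NEG morpheme has two allomorphs, [-be] and [-pe].
By contrast the DEF suffix keeps its initial [b] throughout — that segment must be underlying.
So the underlying form is /-pe/, and voiceless stops become voiced after a nasal.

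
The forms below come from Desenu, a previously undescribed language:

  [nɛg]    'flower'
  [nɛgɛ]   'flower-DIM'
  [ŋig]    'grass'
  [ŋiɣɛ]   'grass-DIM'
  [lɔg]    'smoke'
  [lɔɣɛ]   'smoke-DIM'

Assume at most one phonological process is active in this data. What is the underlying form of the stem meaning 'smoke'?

'smoke' shows [g] ~ [ɣ] at the end of the stem ([lɔg] vs [lɔɣɛ]).
The stem 'flower' ([nɛg], [nɛgɛ]) shows [g] unchanged in both environments, so [g] cannot be basic with [ɣ] derived before the DIM suffix.
Therefore /ɣ/ is basic and [g] is derived by word-final hardening (voiced fricatives become stops word-finally).
Hence 'smoke' is /lɔɣ/ underlyingly.

/lɔɣ/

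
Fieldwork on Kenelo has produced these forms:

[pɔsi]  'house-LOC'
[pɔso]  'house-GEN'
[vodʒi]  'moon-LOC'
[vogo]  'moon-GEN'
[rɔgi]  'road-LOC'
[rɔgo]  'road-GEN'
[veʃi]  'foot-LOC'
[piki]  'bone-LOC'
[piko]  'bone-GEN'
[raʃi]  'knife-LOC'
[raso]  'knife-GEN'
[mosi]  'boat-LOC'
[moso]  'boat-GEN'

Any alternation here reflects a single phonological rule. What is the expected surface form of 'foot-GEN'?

The root 'knife' surfaces as [raʃi] and [raso], with a stem-final [ʃ] ~ [s] alternation.
Compare 'boat', with invariant [s] in [mosi] and [moso]: an analysis with underlying /s/ and a rule producing [ʃ] before the LOC suffix would wrongly predict alternation here too.
So /ʃ/ is underlying, and a rule of depalatalization — palato-alveolar /dʒ/ and /ʃ/ become [g] and [s] when no front vowel follows — gives [s].
The one attested form of 'foot', [veʃi], shows underlying /veʃ/. Applying the same rule when no front vowel follows gives [veso].

[veso]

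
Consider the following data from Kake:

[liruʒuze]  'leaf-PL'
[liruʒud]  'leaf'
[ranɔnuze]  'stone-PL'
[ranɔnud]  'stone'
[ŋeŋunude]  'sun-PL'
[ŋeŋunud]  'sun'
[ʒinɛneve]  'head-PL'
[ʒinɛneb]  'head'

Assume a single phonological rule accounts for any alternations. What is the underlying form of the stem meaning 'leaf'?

In [liruʒuze] and [liruʒud] the final segment of 'leaf' alternates: [z] ~ [d].
The stem 'sun' ([ŋeŋunude], [ŋeŋunud]) shows [d] unchanged in both environments, so [d] cannot be basic with [z] derived before the PL suffix.
The underlying segment must be /z/; voiced fricatives become stops word-finally, yielding [d] there.

/liruʒuz/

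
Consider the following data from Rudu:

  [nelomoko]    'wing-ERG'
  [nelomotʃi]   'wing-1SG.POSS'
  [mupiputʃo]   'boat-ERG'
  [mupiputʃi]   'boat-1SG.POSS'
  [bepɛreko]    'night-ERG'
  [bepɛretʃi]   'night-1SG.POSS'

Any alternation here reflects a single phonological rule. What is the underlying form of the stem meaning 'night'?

/bepɛrek/

The root 'night' surfaces as [bepɛreko] and [bepɛretʃi], with a stem-final [k] ~ [tʃ] alternation.
Compare 'boat', with invariant [tʃ] in [mupiputʃo] and [mupiputʃi]: an analysis with underlying /tʃ/ and a rule producing [k] before the ERG suffix would wrongly predict alternation here too.
The underlying segment must be /k/; /k/ becomes palato-alveolar [tʃ] before a front vowel, yielding [tʃ] there.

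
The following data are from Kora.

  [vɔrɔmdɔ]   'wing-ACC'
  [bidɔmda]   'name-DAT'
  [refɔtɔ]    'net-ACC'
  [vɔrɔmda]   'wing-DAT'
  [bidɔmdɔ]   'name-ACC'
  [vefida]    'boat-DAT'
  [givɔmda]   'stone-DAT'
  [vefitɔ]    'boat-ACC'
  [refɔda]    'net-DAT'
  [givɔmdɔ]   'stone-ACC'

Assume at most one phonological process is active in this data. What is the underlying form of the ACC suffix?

/-tɔ/

The ACC suffix surfaces as [-dɔ] and [-tɔ], depending on the final segment of the stem.
The DAT suffix, which begins with [d], is invariant after every stem; so [d] is not altered by any rule here.
So the underlying form is /-tɔ/, and voiceless stops become voiced after a nasal.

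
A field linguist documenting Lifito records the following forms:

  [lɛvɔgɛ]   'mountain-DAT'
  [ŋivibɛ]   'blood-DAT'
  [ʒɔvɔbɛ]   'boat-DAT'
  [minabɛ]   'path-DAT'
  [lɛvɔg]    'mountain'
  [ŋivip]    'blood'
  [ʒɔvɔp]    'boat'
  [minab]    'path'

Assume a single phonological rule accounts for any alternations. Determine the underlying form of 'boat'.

The root 'boat' surfaces as [ʒɔvɔp] and [ʒɔvɔbɛ], with a stem-final [p] ~ [b] alternation.
Compare 'path', with invariant [b] in [minab] and [minabɛ]: an analysis with underlying /b/ and a rule producing [p] in isolation would wrongly predict alternation here too.
Therefore /p/ is basic and [b] is derived by intervocalic voicing (voiceless stops become voiced between vowels).
The underlying form of 'boat' is therefore /ʒɔvɔp/.

/ʒɔvɔp/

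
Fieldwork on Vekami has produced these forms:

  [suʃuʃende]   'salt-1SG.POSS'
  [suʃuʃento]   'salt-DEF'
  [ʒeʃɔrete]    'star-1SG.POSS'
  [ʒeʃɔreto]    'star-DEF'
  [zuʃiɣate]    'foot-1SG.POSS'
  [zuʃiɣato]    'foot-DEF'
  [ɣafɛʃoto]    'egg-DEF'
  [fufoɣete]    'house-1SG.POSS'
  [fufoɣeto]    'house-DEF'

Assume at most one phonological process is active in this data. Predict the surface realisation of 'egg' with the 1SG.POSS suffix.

[ɣafɛʃote]

The 1SG.POSS suffix surfaces as [-de] and [-te], depending on the final segment of the stem.
The DEF suffix, which begins with [t], is invariant after every stem; so [t] is not altered by any rule here.
So the underlying form is /-de/, and voiced stops become voiceless after a vowel.
After 'egg', which ends in a vowel, the suffix surfaces as [-te], giving [ɣafɛʃote].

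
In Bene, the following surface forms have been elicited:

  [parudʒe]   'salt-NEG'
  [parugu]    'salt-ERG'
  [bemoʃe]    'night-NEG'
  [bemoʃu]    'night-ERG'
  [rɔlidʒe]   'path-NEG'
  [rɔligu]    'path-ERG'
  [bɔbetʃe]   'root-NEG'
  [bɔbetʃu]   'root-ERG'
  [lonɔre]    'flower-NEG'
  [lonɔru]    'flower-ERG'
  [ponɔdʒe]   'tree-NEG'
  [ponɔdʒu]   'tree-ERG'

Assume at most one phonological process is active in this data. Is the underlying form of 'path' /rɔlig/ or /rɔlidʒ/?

/rɔlig/

'path' shows [dʒ] ~ [g] at the end of the stem ([rɔlidʒe] vs [rɔligu]).
But 'tree' keeps [dʒ] in both environments ([ponɔdʒe], [ponɔdʒu]), so there is no rule changing /dʒ/ to [g] before the ERG suffix.
Therefore /g/ is basic and [dʒ] is derived by palatalization before a front vowel (/g/ becomes palato-alveolar [dʒ] before a front vowel).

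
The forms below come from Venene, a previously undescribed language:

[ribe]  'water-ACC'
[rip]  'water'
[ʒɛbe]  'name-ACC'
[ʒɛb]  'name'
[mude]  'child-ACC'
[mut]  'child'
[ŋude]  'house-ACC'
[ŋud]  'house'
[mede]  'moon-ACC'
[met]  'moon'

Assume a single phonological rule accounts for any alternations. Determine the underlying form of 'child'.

In [mude] and [mut] the final segment of 'child' alternates: [d] ~ [t].
If /d/ were underlying and a rule turned it into [t] in isolation, 'house' would also alternate; but it has [d] in both [ŋude] and [ŋud].
The underlying segment must be /t/; voiceless stops become voiced between vowels, yielding [d] there.

/mut/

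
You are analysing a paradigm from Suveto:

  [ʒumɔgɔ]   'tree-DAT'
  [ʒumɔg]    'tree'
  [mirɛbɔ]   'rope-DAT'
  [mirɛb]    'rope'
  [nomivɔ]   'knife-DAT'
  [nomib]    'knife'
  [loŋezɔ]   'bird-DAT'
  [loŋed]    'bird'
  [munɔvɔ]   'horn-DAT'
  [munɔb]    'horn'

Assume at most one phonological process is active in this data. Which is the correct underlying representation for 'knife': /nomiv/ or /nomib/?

In [nomivɔ] and [nomib] the final segment of 'knife' alternates: [v] ~ [b].
But 'rope' keeps [b] in both environments ([mirɛbɔ], [mirɛb]), so there is no rule changing /b/ to [v] before the DAT suffix.
Therefore /v/ is basic and [b] is derived by word-final hardening (voiced fricatives become stops word-finally).

/nomiv/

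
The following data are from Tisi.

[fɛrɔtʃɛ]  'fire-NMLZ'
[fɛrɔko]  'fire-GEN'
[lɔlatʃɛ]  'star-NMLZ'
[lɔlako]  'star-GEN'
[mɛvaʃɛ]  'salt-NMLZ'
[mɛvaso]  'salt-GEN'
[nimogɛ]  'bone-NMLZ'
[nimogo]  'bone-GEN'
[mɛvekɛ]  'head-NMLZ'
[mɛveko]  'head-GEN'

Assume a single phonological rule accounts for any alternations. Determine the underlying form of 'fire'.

/fɛrɔtʃ/

In [fɛrɔtʃɛ] and [fɛrɔko] the final segment of 'fire' alternates: [tʃ] ~ [k].
But 'head' keeps [k] in both environments ([mɛvekɛ], [mɛveko]), so there is no rule changing /k/ to [tʃ] before the NMLZ suffix.
So /tʃ/ is underlying, and a rule of depalatalization — palato-alveolar /tʃ/ and /ʃ/ become [k] and [s] when no front vowel follows — gives [k].
Hence 'fire' is /fɛrɔtʃ/ underlyingly.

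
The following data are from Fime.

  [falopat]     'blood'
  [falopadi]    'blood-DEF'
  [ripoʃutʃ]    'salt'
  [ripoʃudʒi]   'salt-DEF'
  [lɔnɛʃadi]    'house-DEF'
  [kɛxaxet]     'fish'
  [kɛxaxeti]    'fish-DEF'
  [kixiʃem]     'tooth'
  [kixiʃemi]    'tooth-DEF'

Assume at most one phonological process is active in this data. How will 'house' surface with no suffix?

[lɔnɛʃat]

'blood' shows [t] ~ [d] at the end of the stem ([falopat] vs [falopadi]).
The stem 'fish' ([kɛxaxet], [kɛxaxeti]) shows [t] unchanged in both environments, so [t] cannot be basic with [d] derived before the DEF suffix.
Therefore /d/ is basic and [t] is derived by word-final obstruent devoicing (voiced obstruents become voiceless word-finally).
From [lɔnɛʃadi] the stem 'house' is /lɔnɛʃad/; word-finally this yields [lɔnɛʃat].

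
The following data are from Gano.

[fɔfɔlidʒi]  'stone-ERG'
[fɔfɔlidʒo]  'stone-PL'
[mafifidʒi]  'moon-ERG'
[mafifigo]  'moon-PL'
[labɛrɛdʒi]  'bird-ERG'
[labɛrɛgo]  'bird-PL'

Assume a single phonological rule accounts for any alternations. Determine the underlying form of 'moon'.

/mafifig/

'moon' shows [dʒ] ~ [g] at the end of the stem ([mafifidʒi] vs [mafifigo]).
The stem 'stone' ([fɔfɔlidʒi], [fɔfɔlidʒo]) shows [dʒ] unchanged in both environments, so [dʒ] cannot be basic with [g] derived before the PL suffix.
The alternation reflects palatalization before a front vowel: /g/ becomes palato-alveolar [dʒ] before a front vowel. /g/ is underlying.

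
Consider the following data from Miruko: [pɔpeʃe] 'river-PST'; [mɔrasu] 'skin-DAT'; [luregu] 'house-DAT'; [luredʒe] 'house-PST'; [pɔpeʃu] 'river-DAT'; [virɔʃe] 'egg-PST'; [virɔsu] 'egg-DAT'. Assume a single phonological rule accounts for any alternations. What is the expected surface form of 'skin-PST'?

[mɔraʃe]

The stem for 'egg' ends in [ʃ] in [virɔʃe] but [s] in [virɔsu].
If /ʃ/ were underlying and a rule turned it into [s] before the DAT suffix, 'river' would also alternate; but it has [ʃ] in both [pɔpeʃe] and [pɔpeʃu].
The underlying segment must be /s/; /g/ and /s/ become palato-alveolar [dʒ] and [ʃ] before a front vowel, yielding [ʃ] there.
The one attested form of 'skin', [mɔrasu], shows underlying /mɔras/. Applying the same rule before a front vowel gives [mɔraʃe].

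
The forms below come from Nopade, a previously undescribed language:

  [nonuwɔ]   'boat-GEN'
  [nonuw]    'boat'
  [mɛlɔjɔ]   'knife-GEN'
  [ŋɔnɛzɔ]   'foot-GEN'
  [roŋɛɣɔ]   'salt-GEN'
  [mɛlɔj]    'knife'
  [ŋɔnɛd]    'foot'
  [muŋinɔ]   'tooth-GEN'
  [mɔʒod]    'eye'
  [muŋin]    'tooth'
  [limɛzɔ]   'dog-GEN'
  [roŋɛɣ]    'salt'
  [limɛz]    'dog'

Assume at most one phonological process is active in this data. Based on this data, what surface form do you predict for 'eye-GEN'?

The stem for 'foot' ends in [z] in [ŋɔnɛzɔ] but [d] in [ŋɔnɛd].
Compare 'dog', with invariant [z] in [limɛzɔ] and [limɛz]: an analysis with underlying /z/ and a rule producing [d] in isolation would wrongly predict alternation here too.
So /d/ is underlying, and a rule of intervocalic spirantization — voiced stops become fricatives between vowels — gives [z].
From [mɔʒod] the stem 'eye' is /mɔʒod/; between vowels this yields [mɔʒozɔ].

[mɔʒozɔ]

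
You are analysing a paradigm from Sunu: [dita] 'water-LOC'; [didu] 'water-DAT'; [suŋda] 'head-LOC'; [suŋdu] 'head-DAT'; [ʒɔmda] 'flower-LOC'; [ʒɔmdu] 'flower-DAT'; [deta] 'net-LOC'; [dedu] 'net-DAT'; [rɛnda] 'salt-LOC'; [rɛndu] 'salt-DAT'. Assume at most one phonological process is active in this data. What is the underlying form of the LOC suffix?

The LOC morpheme has two allomorphs, [-da] and [-ta].
The DAT suffix, which begins with [d], is invariant after every stem; so [d] is not altered by any rule here.
So the underlying form is /-ta/, and voiceless stops become voiced after a nasal.

/-ta/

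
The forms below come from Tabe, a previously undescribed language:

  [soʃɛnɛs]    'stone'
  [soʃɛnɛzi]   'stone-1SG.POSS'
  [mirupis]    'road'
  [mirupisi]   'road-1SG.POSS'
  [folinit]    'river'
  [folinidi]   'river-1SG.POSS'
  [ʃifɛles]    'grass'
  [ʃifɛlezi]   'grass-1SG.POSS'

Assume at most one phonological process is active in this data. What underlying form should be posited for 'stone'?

/soʃɛnɛz/

The root 'stone' surfaces as [soʃɛnɛs] and [soʃɛnɛzi], with a stem-final [s] ~ [z] alternation.
But 'road' keeps [s] in both environments ([mirupis], [mirupisi]), so there is no rule changing /s/ to [z] before the 1SG.POSS suffix.
So /z/ is underlying, and a rule of word-final obstruent devoicing — voiced obstruents become voiceless word-finally — gives [s].
So 'stone' = /soʃɛnɛz/.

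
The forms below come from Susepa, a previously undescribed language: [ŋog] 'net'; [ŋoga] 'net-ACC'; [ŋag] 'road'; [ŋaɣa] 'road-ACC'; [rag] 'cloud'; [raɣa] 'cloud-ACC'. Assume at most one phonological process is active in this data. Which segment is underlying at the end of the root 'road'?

In [ŋag] and [ŋaɣa] the final segment of 'road' alternates: [g] ~ [ɣ].
But 'net' keeps [g] in both environments ([ŋog], [ŋoga]), so there is no rule changing /g/ to [ɣ] before the ACC suffix.
The alternation reflects word-final hardening: voiced fricatives become stops word-finally. /ɣ/ is underlying.

/ɣ/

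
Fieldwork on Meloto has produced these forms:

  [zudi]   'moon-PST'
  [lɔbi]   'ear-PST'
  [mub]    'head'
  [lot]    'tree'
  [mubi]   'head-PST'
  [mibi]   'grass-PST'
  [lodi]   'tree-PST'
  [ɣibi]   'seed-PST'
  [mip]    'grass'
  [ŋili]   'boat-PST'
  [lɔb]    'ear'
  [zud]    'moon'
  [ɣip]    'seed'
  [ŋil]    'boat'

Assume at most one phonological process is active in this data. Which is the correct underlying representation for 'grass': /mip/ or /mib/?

'grass' shows [b] ~ [p] at the end of the stem ([mibi] vs [mip]).
But 'ear' keeps [b] in both environments ([lɔbi], [lɔb]), so there is no rule changing /b/ to [p] in isolation.
Therefore /p/ is basic and [b] is derived by intervocalic voicing (voiceless stops become voiced between vowels).

/mip/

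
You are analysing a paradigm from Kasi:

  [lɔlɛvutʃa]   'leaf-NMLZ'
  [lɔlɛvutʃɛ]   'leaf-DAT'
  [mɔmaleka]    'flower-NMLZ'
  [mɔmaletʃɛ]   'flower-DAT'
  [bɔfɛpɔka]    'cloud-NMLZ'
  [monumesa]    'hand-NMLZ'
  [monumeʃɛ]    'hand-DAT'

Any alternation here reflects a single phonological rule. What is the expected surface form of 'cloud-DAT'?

The stem for 'flower' ends in [k] in [mɔmaleka] but [tʃ] in [mɔmaletʃɛ].
If /tʃ/ were underlying and a rule turned it into [k] before the NMLZ suffix, 'leaf' would also alternate; but it has [tʃ] in both [lɔlɛvutʃa] and [lɔlɛvutʃɛ].
The alternation reflects palatalization before a front vowel: /k/ and /s/ become palato-alveolar [tʃ] and [ʃ] before a front vowel. /k/ is underlying.
The one attested form of 'cloud', [bɔfɛpɔka], shows underlying /bɔfɛpɔk/. Applying the same rule before a front vowel gives [bɔfɛpɔtʃɛ].

[bɔfɛpɔtʃɛ]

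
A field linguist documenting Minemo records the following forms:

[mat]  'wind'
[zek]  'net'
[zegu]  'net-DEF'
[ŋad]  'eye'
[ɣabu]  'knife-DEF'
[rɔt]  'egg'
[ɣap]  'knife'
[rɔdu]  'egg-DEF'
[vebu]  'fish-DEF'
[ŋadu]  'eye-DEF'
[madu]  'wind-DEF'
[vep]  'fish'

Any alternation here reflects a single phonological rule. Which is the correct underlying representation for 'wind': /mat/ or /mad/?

/mat/

The stem for 'wind' ends in [d] in [madu] but [t] in [mat].
Compare 'eye', with invariant [d] in [ŋadu] and [ŋad]: an analysis with underlying /d/ and a rule producing [t] in isolation would wrongly predict alternation here too.
The underlying segment must be /t/; voiceless stops become voiced between vowels, yielding [d] there.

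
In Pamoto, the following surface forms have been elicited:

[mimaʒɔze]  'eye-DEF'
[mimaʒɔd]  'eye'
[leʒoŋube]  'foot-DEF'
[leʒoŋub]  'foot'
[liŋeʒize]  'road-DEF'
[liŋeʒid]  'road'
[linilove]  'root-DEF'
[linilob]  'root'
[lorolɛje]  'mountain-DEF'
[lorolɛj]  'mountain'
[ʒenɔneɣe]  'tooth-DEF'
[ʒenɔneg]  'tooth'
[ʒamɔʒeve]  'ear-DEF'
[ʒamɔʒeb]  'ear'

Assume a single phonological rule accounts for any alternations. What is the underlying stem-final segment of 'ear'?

'ear' shows [v] ~ [b] at the end of the stem ([ʒamɔʒeve] vs [ʒamɔʒeb]).
The stem 'foot' ([leʒoŋube], [leʒoŋub]) shows [b] unchanged in both environments, so [b] cannot be basic with [v] derived before the DEF suffix.
The alternation reflects word-final hardening: voiced fricatives become stops word-finally. /v/ is underlying.

/v/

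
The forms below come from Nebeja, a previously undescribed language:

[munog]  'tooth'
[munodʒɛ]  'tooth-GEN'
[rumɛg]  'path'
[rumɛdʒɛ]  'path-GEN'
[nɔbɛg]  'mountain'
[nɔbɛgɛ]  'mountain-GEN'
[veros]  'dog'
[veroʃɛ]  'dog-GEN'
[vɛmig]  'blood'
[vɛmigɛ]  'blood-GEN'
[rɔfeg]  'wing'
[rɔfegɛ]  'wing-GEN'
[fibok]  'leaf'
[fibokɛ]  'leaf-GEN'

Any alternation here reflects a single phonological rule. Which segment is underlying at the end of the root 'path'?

The stem for 'path' ends in [g] in [rumɛg] but [dʒ] in [rumɛdʒɛ].
Compare 'blood', with invariant [g] in [vɛmig] and [vɛmigɛ]: an analysis with underlying /g/ and a rule producing [dʒ] before the GEN suffix would wrongly predict alternation here too.
Therefore /dʒ/ is basic and [g] is derived by depalatalization (palato-alveolar /dʒ/ and /ʃ/ become [g] and [s] when no front vowel follows).

/dʒ/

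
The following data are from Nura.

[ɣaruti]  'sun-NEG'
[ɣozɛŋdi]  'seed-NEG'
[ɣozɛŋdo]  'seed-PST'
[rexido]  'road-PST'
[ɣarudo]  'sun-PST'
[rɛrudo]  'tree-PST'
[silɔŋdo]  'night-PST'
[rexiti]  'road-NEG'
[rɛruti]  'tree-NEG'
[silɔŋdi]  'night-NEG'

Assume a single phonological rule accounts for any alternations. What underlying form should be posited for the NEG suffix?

The NEG suffix surfaces as [-di] and [-ti], depending on the final segment of the stem.
By contrast the PST suffix keeps its initial [d] throughout — that segment must be underlying.
The NEG suffix is therefore /-ti/ underlyingly, with post-nasal voicing: voiceless stops become voiced after a nasal.

/-ti/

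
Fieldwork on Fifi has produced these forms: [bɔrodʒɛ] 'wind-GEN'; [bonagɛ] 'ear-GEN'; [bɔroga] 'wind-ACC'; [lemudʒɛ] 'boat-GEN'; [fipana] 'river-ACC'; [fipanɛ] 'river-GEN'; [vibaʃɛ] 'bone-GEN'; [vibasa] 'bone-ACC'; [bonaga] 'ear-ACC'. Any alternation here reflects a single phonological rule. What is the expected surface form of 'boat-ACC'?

[lemuga]

'wind' shows [g] ~ [dʒ] at the end of the stem ([bɔroga] vs [bɔrodʒɛ]).
If /g/ were underlying and a rule turned it into [dʒ] before the GEN suffix, 'ear' would also alternate; but it has [g] in both [bonaga] and [bonagɛ].
The underlying segment must be /dʒ/; palato-alveolar /dʒ/ and /ʃ/ become [g] and [s] when no front vowel follows, yielding [g] there.
From [lemudʒɛ] the stem 'boat' is /lemudʒ/; when no front vowel follows this yields [lemuga].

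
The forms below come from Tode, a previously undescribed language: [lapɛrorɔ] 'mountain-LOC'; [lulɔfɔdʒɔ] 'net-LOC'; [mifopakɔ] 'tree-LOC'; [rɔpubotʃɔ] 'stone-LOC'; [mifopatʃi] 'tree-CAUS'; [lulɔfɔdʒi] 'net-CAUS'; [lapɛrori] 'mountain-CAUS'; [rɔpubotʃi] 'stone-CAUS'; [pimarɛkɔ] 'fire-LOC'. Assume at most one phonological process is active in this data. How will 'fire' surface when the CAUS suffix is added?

The root 'tree' surfaces as [mifopatʃi] and [mifopakɔ], with a stem-final [tʃ] ~ [k] alternation.
Compare 'stone', with invariant [tʃ] in [rɔpubotʃi] and [rɔpubotʃɔ]: an analysis with underlying /tʃ/ and a rule producing [k] before the LOC suffix would wrongly predict alternation here too.
The underlying segment must be /k/; /k/ becomes palato-alveolar [tʃ] before a front vowel, yielding [tʃ] there.
The one attested form of 'fire', [pimarɛkɔ], shows underlying /pimarɛk/. Applying the same rule before a front vowel gives [pimarɛtʃi].

[pimarɛtʃi]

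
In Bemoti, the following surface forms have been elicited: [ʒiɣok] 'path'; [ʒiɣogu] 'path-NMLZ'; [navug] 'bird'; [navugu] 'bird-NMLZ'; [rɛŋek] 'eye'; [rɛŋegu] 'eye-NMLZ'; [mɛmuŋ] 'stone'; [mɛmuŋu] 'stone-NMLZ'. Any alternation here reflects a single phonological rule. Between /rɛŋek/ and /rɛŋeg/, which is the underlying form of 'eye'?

The stem for 'eye' ends in [k] in [rɛŋek] but [g] in [rɛŋegu].
But 'bird' keeps [g] in both environments ([navug], [navugu]), so there is no rule changing /g/ to [k] in isolation.
Therefore /k/ is basic and [g] is derived by intervocalic voicing (voiceless stops become voiced between vowels).

/rɛŋek/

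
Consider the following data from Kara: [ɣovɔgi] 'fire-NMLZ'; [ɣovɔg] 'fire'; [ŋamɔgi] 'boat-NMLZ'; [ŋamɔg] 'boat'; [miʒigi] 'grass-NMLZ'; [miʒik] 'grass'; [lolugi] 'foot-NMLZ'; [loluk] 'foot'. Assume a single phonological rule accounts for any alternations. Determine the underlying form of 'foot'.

/loluk/

The stem for 'foot' ends in [g] in [lolugi] but [k] in [loluk].
If /g/ were underlying and a rule turned it into [k] in isolation, 'boat' would also alternate; but it has [g] in both [ŋamɔgi] and [ŋamɔg].
The underlying segment must be /k/; voiceless stops become voiced between vowels, yielding [g] there.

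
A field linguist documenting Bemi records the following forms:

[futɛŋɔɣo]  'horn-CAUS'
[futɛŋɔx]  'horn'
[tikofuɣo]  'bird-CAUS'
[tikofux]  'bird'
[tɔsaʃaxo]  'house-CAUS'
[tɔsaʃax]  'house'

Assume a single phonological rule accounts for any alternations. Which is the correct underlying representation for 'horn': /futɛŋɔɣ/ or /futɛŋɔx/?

/futɛŋɔɣ/

The stem for 'horn' ends in [ɣ] in [futɛŋɔɣo] but [x] in [futɛŋɔx].
Compare 'house', with invariant [x] in [tɔsaʃaxo] and [tɔsaʃax]: an analysis with underlying /x/ and a rule producing [ɣ] before the CAUS suffix would wrongly predict alternation here too.
The underlying segment must be /ɣ/; voiced obstruents become voiceless word-finally, yielding [x] there.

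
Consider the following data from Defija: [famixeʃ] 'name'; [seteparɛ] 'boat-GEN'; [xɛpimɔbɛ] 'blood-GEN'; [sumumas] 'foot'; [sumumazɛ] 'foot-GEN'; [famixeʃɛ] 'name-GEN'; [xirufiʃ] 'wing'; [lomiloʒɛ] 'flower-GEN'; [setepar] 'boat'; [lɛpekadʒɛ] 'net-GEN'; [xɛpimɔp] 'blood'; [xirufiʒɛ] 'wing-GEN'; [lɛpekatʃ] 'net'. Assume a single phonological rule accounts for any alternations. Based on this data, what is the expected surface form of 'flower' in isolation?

The stem for 'wing' ends in [ʃ] in [xirufiʃ] but [ʒ] in [xirufiʒɛ].
If /ʃ/ were underlying and a rule turned it into [ʒ] before the GEN suffix, 'name' would also alternate; but it has [ʃ] in both [famixeʃ] and [famixeʃɛ].
The underlying segment must be /ʒ/; voiced obstruents become voiceless word-finally, yielding [ʃ] there.
The one attested form of 'flower', [lomiloʒɛ], shows underlying /lomiloʒ/. Applying the same rule word-finally gives [lomiloʃ].

[lomiloʃ]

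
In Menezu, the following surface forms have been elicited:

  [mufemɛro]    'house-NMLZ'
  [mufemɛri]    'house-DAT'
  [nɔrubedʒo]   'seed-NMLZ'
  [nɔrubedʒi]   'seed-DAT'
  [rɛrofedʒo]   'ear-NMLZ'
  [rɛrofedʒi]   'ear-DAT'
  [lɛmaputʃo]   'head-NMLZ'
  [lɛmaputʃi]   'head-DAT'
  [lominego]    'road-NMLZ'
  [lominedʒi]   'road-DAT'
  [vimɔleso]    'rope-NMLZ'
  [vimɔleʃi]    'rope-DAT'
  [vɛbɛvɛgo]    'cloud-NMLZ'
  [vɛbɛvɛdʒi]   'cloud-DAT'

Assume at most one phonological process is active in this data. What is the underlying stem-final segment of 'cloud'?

In [vɛbɛvɛgo] and [vɛbɛvɛdʒi] the final segment of 'cloud' alternates: [g] ~ [dʒ].
Compare 'seed', with invariant [dʒ] in [nɔrubedʒo] and [nɔrubedʒi]: an analysis with underlying /dʒ/ and a rule producing [g] before the NMLZ suffix would wrongly predict alternation here too.
Therefore /g/ is basic and [dʒ] is derived by palatalization before a front vowel (/g/ and /s/ become palato-alveolar [dʒ] and [ʃ] before a front vowel).

/g/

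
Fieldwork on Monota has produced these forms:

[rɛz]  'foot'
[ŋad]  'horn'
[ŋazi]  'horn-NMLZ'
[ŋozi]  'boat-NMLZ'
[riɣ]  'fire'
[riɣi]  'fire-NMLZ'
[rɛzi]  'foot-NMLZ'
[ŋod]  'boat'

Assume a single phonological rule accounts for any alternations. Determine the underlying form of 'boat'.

/ŋod/

The root 'boat' surfaces as [ŋod] and [ŋozi], with a stem-final [d] ~ [z] alternation.
Compare 'foot', with invariant [z] in [rɛz] and [rɛzi]: an analysis with underlying /z/ and a rule producing [d] in isolation would wrongly predict alternation here too.
So /d/ is underlying, and a rule of intervocalic spirantization — voiced stops become fricatives between vowels — gives [z].
So 'boat' = /ŋod/.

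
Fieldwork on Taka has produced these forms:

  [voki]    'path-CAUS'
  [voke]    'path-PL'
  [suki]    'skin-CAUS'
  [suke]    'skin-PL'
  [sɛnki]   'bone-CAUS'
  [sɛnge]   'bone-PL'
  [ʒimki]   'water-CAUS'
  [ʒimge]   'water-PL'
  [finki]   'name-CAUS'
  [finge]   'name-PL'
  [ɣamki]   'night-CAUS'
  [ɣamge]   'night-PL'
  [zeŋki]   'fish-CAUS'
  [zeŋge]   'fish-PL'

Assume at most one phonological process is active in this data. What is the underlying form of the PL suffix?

/-ge/

The PL suffix surfaces as [-ge] and [-ke], depending on the final segment of the stem.
The CAUS suffix, which begins with [k], is invariant after every stem; so [k] is not altered by any rule here.
The PL suffix is therefore /-ge/ underlyingly, with post-vocalic devoicing: voiced stops become voiceless after a vowel.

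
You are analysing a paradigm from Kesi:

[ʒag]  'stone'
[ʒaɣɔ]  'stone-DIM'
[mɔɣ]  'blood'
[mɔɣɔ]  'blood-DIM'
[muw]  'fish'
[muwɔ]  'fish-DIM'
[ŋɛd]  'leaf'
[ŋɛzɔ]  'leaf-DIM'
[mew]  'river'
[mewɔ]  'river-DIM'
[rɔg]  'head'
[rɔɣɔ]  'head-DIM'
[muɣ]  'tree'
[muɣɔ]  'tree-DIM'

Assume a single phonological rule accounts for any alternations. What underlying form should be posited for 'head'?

/rɔg/

The root 'head' surfaces as [rɔg] and [rɔɣɔ], with a stem-final [g] ~ [ɣ] alternation.
If /ɣ/ were underlying and a rule turned it into [g] in isolation, 'tree' would also alternate; but it has [ɣ] in both [muɣ] and [muɣɔ].
The underlying segment must be /g/; voiced stops become fricatives between vowels, yielding [ɣ] there.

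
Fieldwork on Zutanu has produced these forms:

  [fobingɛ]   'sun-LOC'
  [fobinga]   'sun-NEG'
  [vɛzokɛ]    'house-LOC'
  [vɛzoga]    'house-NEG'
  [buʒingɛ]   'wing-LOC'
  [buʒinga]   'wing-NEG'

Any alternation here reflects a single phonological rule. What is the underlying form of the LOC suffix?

/-kɛ/

The LOC morpheme has two allomorphs, [-gɛ] and [-kɛ].
The NEG suffix, which begins with [g], is invariant after every stem; so [g] is not altered by any rule here.
The LOC suffix is therefore /-kɛ/ underlyingly, with post-nasal voicing: voiceless stops become voiced after a nasal.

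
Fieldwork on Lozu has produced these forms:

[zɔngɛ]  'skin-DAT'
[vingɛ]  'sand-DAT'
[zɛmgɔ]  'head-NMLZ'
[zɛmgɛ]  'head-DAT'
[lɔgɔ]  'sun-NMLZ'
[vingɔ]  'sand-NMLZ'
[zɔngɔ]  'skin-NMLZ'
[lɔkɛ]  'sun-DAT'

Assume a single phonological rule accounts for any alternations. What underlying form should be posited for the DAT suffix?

The DAT suffix surfaces as [-gɛ] and [-kɛ], depending on the final segment of the stem.
The NMLZ suffix, which begins with [g], is invariant after every stem; so [g] is not altered by any rule here.
So the underlying form is /-kɛ/, and voiceless stops become voiced after a nasal.

/-kɛ/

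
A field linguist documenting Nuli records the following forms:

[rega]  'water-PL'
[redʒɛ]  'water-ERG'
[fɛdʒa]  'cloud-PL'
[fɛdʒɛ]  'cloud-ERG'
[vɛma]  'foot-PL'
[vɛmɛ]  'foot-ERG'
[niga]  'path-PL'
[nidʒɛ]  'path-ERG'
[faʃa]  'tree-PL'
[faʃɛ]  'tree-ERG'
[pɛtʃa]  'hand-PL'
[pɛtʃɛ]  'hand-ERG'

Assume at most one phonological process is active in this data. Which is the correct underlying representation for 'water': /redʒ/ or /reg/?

/reg/

In [rega] and [redʒɛ] the final segment of 'water' alternates: [g] ~ [dʒ].
Compare 'cloud', with invariant [dʒ] in [fɛdʒa] and [fɛdʒɛ]: an analysis with underlying /dʒ/ and a rule producing [g] before the PL suffix would wrongly predict alternation here too.
So /g/ is underlying, and a rule of palatalization before a front vowel — /g/ becomes palato-alveolar [dʒ] before a front vowel — gives [dʒ].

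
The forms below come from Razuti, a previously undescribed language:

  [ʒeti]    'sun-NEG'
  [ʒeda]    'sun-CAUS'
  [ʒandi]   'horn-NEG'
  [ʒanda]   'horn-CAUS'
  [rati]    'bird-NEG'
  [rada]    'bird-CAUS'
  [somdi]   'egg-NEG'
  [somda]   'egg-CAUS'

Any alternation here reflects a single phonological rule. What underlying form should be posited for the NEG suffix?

The NEG suffix surfaces as [-di] and [-ti], depending on the final segment of the stem.
The CAUS suffix, which begins with [d], is invariant after every stem; so [d] is not altered by any rule here.
So the underlying form is /-ti/, and voiceless stops become voiced after a nasal.

/-ti/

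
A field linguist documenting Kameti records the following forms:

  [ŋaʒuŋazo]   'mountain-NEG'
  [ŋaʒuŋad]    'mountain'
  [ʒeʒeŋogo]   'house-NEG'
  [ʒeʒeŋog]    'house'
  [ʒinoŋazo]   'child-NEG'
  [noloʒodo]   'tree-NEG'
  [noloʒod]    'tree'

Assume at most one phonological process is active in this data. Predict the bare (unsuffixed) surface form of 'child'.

The stem for 'mountain' ends in [z] in [ŋaʒuŋazo] but [d] in [ŋaʒuŋad].
But 'tree' keeps [d] in both environments ([noloʒodo], [noloʒod]), so there is no rule changing /d/ to [z] before the NEG suffix.
The underlying segment must be /z/; voiced fricatives become stops word-finally, yielding [d] there.
From [ʒinoŋazo] the stem 'child' is /ʒinoŋaz/; word-finally this yields [ʒinoŋad].

[ʒinoŋad]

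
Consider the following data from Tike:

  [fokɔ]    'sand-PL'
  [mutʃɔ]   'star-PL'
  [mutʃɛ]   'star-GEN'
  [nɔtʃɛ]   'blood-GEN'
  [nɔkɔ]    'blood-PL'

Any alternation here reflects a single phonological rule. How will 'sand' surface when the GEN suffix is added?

'blood' shows [k] ~ [tʃ] at the end of the stem ([nɔkɔ] vs [nɔtʃɛ]).
Compare 'star', with invariant [tʃ] in [mutʃɔ] and [mutʃɛ]: an analysis with underlying /tʃ/ and a rule producing [k] before the PL suffix would wrongly predict alternation here too.
Therefore /k/ is basic and [tʃ] is derived by palatalization before a front vowel (/k/ becomes palato-alveolar [tʃ] before a front vowel).
The one attested form of 'sand', [fokɔ], shows underlying /fok/. Applying the same rule before a front vowel gives [fotʃɛ].

[fotʃɛ]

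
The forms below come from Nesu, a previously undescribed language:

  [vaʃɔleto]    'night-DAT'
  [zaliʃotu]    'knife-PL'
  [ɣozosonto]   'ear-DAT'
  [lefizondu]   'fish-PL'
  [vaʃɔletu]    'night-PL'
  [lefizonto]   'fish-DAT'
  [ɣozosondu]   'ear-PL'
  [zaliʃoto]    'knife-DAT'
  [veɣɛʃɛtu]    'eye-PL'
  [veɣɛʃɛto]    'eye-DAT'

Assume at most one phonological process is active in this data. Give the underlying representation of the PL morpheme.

/-du/

The PL morpheme has two allomorphs, [-du] and [-tu].
By contrast the DAT suffix keeps its initial [t] throughout — that segment must be underlying.
So the underlying form is /-du/, and voiced stops become voiceless after a vowel.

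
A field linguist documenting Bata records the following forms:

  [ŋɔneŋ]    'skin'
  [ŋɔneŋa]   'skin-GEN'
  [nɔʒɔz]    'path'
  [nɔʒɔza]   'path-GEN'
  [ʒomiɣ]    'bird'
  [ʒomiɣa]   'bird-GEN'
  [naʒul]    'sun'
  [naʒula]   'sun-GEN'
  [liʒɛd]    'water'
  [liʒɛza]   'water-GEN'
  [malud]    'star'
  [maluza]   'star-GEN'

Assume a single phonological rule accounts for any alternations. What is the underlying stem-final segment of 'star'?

/d/

'star' shows [d] ~ [z] at the end of the stem ([malud] vs [maluza]).
If /z/ were underlying and a rule turned it into [d] in isolation, 'path' would also alternate; but it has [z] in both [nɔʒɔz] and [nɔʒɔza].
So /d/ is underlying, and a rule of intervocalic spirantization — voiced stops become fricatives between vowels — gives [z].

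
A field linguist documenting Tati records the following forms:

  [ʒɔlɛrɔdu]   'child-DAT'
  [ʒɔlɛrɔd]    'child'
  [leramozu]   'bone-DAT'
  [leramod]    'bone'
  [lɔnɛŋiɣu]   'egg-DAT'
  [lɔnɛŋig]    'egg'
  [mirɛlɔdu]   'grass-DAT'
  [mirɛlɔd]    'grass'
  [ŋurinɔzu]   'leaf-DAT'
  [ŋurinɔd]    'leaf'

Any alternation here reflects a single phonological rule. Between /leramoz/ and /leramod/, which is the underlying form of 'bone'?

The root 'bone' surfaces as [leramozu] and [leramod], with a stem-final [z] ~ [d] alternation.
But 'child' keeps [d] in both environments ([ʒɔlɛrɔdu], [ʒɔlɛrɔd]), so there is no rule changing /d/ to [z] before the DAT suffix.
The alternation reflects word-final hardening: voiced fricatives become stops word-finally. /z/ is underlying.

/leramoz/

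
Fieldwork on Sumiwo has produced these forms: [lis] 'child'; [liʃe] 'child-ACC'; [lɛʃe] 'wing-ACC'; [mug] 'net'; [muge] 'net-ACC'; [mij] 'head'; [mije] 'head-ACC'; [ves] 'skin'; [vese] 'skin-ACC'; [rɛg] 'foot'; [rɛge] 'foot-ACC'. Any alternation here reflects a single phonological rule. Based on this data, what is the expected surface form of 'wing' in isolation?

'child' shows [s] ~ [ʃ] at the end of the stem ([lis] vs [liʃe]).
But 'skin' keeps [s] in both environments ([ves], [vese]), so there is no rule changing /s/ to [ʃ] before the ACC suffix.
So /ʃ/ is underlying, and a rule of depalatalization — palato-alveolar /ʃ/ becomes [s] when no front vowel follows — gives [s].
From [lɛʃe] the stem 'wing' is /lɛʃ/; when no front vowel follows this yields [lɛs].

[lɛs]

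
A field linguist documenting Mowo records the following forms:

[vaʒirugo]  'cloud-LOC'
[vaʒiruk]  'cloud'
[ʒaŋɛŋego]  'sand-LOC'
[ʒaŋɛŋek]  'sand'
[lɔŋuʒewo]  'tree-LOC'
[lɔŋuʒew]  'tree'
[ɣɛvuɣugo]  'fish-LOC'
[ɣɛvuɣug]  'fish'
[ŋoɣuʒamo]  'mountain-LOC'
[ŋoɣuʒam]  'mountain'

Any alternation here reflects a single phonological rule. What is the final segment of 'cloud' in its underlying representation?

/k/

'cloud' shows [g] ~ [k] at the end of the stem ([vaʒirugo] vs [vaʒiruk]).
But 'fish' keeps [g] in both environments ([ɣɛvuɣugo], [ɣɛvuɣug]), so there is no rule changing /g/ to [k] in isolation.
Therefore /k/ is basic and [g] is derived by intervocalic voicing (voiceless stops become voiced between vowels).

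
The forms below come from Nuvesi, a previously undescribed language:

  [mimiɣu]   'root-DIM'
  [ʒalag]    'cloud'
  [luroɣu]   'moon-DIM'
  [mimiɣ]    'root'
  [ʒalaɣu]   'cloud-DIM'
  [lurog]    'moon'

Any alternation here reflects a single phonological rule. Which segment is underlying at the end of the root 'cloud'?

/g/

The stem for 'cloud' ends in [g] in [ʒalag] but [ɣ] in [ʒalaɣu].
Compare 'root', with invariant [ɣ] in [mimiɣ] and [mimiɣu]: an analysis with underlying /ɣ/ and a rule producing [g] in isolation would wrongly predict alternation here too.
So /g/ is underlying, and a rule of intervocalic spirantization — voiced stops become fricatives between vowels — gives [ɣ].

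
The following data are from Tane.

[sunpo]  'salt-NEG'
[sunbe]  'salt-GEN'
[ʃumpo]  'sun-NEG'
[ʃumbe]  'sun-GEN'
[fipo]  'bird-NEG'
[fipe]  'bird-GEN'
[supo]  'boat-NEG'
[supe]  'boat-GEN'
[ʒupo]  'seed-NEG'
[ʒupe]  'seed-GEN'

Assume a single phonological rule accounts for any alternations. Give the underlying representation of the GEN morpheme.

/-be/

The GEN morpheme has two allomorphs, [-be] and [-pe].
By contrast the NEG suffix keeps its initial [p] throughout — that segment must be underlying.
So the underlying form is /-be/, and voiced stops become voiceless after a vowel.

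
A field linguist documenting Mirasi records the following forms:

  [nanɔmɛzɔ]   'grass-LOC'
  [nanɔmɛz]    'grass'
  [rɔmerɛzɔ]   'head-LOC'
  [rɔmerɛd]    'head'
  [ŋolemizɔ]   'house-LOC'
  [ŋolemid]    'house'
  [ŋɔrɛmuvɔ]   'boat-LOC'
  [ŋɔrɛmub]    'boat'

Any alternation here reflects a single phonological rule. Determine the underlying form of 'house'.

The stem for 'house' ends in [z] in [ŋolemizɔ] but [d] in [ŋolemid].
The stem 'grass' ([nanɔmɛzɔ], [nanɔmɛz]) shows [z] unchanged in both environments, so [z] cannot be basic with [d] derived in isolation.
The underlying segment must be /d/; voiced stops become fricatives between vowels, yielding [z] there.
The underlying form of 'house' is therefore /ŋolemid/.

/ŋolemid/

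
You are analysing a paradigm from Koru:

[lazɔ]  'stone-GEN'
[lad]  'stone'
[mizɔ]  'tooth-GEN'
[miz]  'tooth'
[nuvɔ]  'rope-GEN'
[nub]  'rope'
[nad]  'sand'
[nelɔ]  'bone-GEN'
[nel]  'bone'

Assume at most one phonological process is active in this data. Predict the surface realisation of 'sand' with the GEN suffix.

[nazɔ]

The stem for 'stone' ends in [z] in [lazɔ] but [d] in [lad].
If /z/ were underlying and a rule turned it into [d] in isolation, 'tooth' would also alternate; but it has [z] in both [mizɔ] and [miz].
The alternation reflects intervocalic spirantization: voiced stops become fricatives between vowels. /d/ is underlying.
From [nad] the stem 'sand' is /nad/; between vowels this yields [nazɔ].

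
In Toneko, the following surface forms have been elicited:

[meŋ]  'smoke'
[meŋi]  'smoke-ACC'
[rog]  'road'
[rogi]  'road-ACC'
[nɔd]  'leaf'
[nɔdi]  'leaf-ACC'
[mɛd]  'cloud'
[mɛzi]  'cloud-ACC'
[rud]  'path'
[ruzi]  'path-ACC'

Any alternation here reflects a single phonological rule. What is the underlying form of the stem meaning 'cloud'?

/mɛz/

In [mɛd] and [mɛzi] the final segment of 'cloud' alternates: [d] ~ [z].
But 'leaf' keeps [d] in both environments ([nɔd], [nɔdi]), so there is no rule changing /d/ to [z] before the ACC suffix.
So /z/ is underlying, and a rule of word-final hardening — voiced fricatives become stops word-finally — gives [d].
The underlying form of 'cloud' is therefore /mɛz/.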